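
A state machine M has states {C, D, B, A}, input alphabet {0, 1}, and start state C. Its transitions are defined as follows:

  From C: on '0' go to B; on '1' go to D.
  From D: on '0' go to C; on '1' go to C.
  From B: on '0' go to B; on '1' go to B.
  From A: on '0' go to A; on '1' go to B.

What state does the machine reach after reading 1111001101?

Trace: C -1-> D -1-> C -1-> D -1-> C -0-> B -0-> B -1-> B -1-> B -0-> B -1-> B

B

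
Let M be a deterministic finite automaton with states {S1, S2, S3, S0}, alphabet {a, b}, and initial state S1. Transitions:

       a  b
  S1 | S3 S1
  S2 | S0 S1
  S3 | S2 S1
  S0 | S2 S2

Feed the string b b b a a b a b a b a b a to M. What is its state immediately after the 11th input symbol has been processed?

start at S1
read 'b': S1 → S1
read 'b': S1 → S1
read 'b': S1 → S1
read 'a': S1 → S3
read 'a': S3 → S2
read 'b': S2 → S1
read 'a': S1 → S3
read 'b': S3 → S1
read 'a': S1 → S3
read 'b': S3 → S1
read 'a': S1 → S3
After 11 symbols: S3.

S3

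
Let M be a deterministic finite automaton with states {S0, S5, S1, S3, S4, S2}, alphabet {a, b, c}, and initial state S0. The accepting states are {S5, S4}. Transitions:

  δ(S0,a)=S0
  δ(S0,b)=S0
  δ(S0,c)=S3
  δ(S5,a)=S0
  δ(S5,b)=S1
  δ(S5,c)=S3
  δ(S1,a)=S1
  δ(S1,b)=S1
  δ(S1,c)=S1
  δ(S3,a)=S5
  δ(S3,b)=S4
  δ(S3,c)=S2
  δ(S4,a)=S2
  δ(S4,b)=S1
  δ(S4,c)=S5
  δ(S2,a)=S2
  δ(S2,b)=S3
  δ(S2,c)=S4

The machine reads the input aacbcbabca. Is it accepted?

start at S0
read 'a': S0 → S0
read 'a': S0 → S0
read 'c': S0 → S3
read 'b': S3 → S4
read 'c': S4 → S5
read 'b': S5 → S1
read 'a': S1 → S1
read 'b': S1 → S1
read 'c': S1 → S1
read 'a': S1 → S1
End state S1 is not accepting.

No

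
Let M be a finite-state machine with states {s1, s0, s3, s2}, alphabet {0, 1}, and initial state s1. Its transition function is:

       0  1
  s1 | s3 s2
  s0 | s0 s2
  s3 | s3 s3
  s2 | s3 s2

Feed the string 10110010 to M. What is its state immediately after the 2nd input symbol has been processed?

s3

start at s1
read '1': s1 → s2
read '0': s2 → s3
After 2 symbols: s3.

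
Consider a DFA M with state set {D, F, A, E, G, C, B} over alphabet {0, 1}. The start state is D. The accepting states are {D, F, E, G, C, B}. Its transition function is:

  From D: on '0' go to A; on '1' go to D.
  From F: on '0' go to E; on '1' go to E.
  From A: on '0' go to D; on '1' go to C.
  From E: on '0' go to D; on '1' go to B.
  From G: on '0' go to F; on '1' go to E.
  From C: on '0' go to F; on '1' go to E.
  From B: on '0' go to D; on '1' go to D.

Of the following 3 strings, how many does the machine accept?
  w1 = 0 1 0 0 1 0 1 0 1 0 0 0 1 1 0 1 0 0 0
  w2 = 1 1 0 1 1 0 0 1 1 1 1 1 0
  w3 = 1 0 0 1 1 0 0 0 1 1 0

2

w1: D → A → C → F → E → B → D → D → A → C → F → E → D → D → D → A → C → F → E → D  → end D, accepted
w2: D → D → D → A → C → E → D → A → C → E → B → D → D → A  → end A, rejected
w3: D → D → A → D → D → D → A → D → A → C → E → D  → end D, accepted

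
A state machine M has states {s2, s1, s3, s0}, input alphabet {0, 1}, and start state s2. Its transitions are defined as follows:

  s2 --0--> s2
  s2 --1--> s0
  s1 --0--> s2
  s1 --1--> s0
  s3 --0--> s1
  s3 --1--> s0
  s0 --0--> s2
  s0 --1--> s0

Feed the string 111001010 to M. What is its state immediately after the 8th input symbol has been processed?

s0

Trace: s2 -1-> s0 -1-> s0 -1-> s0 -0-> s2 -0-> s2 -1-> s0 -0-> s2 -1-> s0
After 8 symbols: s0.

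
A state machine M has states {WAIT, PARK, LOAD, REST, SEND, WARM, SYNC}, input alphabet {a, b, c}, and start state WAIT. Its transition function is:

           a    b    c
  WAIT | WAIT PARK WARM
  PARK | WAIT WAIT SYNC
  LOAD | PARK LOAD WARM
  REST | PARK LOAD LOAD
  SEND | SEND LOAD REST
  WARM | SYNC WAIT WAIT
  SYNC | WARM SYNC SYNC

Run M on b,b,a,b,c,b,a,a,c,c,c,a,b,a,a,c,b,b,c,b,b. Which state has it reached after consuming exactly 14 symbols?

start at WAIT
read 'b': WAIT → PARK
read 'b': PARK → WAIT
read 'a': WAIT → WAIT
read 'b': WAIT → PARK
read 'c': PARK → SYNC
read 'b': SYNC → SYNC
read 'a': SYNC → WARM
read 'a': WARM → SYNC
read 'c': SYNC → SYNC
read 'c': SYNC → SYNC
read 'c': SYNC → SYNC
read 'a': SYNC → WARM
read 'b': WARM → WAIT
read 'a': WAIT → WAIT
After 14 symbols: WAIT.

WAIT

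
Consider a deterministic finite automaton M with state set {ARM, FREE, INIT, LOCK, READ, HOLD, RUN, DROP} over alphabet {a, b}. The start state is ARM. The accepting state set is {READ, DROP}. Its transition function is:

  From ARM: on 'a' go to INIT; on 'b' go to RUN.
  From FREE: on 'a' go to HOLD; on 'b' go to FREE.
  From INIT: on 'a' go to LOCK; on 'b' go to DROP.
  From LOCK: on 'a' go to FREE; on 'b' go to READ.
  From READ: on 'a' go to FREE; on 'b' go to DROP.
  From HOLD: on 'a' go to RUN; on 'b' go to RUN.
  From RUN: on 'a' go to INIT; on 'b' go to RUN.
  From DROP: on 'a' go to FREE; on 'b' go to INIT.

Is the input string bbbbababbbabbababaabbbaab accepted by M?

Yes

start at ARM
read 'b': ARM → RUN
read 'b': RUN → RUN
read 'b': RUN → RUN
read 'b': RUN → RUN
read 'a': RUN → INIT
read 'b': INIT → DROP
read 'a': DROP → FREE
read 'b': FREE → FREE
read 'b': FREE → FREE
read 'b': FREE → FREE
read 'a': FREE → HOLD
read 'b': HOLD → RUN
read 'b': RUN → RUN
read 'a': RUN → INIT
read 'b': INIT → DROP
read 'a': DROP → FREE
read 'b': FREE → FREE
read 'a': FREE → HOLD
read 'a': HOLD → RUN
read 'b': RUN → RUN
read 'b': RUN → RUN
read 'b': RUN → RUN
read 'a': RUN → INIT
read 'a': INIT → LOCK
read 'b': LOCK → READ
End state READ is accepting.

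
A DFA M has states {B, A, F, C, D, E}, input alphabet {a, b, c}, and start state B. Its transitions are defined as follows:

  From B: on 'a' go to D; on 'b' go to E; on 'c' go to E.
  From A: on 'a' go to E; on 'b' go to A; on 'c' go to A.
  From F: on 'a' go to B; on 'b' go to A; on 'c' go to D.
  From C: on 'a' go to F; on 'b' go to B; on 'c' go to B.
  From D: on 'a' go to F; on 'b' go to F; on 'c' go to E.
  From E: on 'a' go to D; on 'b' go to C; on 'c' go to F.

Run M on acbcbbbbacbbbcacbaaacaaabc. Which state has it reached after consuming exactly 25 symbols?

Trace: B -a-> D -c-> E -b-> C -c-> B -b-> E -b-> C -b-> B -b-> E -a-> D -c-> E -b-> C -b-> B -b-> E -c-> F -a-> B -c-> E -b-> C -a-> F -a-> B -a-> D -c-> E -a-> D -a-> F -a-> B -b-> E
After 25 symbols: E.

E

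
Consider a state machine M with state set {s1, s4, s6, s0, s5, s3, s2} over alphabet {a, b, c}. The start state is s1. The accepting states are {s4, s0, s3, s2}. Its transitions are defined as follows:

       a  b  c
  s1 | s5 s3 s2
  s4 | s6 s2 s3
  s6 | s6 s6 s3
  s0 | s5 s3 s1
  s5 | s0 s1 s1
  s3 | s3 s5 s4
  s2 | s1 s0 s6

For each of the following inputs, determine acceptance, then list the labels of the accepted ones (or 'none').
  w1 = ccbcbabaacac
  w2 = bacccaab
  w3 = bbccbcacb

w1:
  start at s1
  read 'c': s1 → s2
  read 'c': s2 → s6
  read 'b': s6 → s6
  read 'c': s6 → s3
  read 'b': s3 → s5
  read 'a': s5 → s0
  read 'b': s0 → s3
  read 'a': s3 → s3
  read 'a': s3 → s3
  read 'c': s3 → s4
  read 'a': s4 → s6
  read 'c': s6 → s3
  end s3, accepted
w2:
  start at s1
  read 'b': s1 → s3
  read 'a': s3 → s3
  read 'c': s3 → s4
  read 'c': s4 → s3
  read 'c': s3 → s4
  read 'a': s4 → s6
  read 'a': s6 → s6
  read 'b': s6 → s6
  end s6, rejected
w3:
  start at s1
  read 'b': s1 → s3
  read 'b': s3 → s5
  read 'c': s5 → s1
  read 'c': s1 → s2
  read 'b': s2 → s0
  read 'c': s0 → s1
  read 'a': s1 → s5
  read 'c': s5 → s1
  read 'b': s1 → s3
  end s3, accepted

w1, w3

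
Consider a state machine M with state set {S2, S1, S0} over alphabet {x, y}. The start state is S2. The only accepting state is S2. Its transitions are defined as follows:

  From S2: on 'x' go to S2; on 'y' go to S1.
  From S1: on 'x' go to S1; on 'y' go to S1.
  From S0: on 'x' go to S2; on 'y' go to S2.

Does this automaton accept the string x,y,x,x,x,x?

No

Trace: S2 -x-> S2 -y-> S1 -x-> S1 -x-> S1 -x-> S1 -x-> S1
End state S1 is not accepting.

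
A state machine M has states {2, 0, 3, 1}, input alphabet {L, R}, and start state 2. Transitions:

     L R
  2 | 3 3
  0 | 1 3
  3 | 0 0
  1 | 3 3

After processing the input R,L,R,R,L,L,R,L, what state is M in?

start at 2
read 'R': 2 → 3
read 'L': 3 → 0
read 'R': 0 → 3
read 'R': 3 → 0
read 'L': 0 → 1
read 'L': 1 → 3
read 'R': 3 → 0
read 'L': 0 → 1

1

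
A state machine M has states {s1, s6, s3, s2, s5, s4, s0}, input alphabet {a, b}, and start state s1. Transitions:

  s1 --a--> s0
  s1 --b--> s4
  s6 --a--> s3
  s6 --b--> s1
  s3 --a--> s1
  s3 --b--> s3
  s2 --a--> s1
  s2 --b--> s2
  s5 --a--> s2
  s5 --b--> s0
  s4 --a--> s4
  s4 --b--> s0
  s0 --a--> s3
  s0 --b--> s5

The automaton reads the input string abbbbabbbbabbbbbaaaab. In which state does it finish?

Trace: s1 -a-> s0 -b-> s5 -b-> s0 -b-> s5 -b-> s0 -a-> s3 -b-> s3 -b-> s3 -b-> s3 -b-> s3 -a-> s1 -b-> s4 -b-> s0 -b-> s5 -b-> s0 -b-> s5 -a-> s2 -a-> s1 -a-> s0 -a-> s3 -b-> s3

s3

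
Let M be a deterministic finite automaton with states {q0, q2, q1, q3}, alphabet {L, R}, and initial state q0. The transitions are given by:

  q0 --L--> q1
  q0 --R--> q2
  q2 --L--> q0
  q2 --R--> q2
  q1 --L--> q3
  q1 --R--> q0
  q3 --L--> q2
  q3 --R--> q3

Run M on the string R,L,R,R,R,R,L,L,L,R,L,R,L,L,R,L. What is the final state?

q0 → q2 → q0 → q2 → q2 → q2 → q2 → q0 → q1 → q3 → q3 → q2 → q2 → q0 → q1 → q0 → q1

q1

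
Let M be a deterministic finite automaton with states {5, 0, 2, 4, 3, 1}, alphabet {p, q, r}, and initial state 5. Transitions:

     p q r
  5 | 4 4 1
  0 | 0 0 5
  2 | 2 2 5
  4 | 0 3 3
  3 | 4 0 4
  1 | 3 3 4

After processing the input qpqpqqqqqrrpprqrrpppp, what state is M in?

start at 5
read 'q': 5 → 4
read 'p': 4 → 0
read 'q': 0 → 0
read 'p': 0 → 0
read 'q': 0 → 0
read 'q': 0 → 0
read 'q': 0 → 0
read 'q': 0 → 0
read 'q': 0 → 0
read 'r': 0 → 5
read 'r': 5 → 1
read 'p': 1 → 3
read 'p': 3 → 4
read 'r': 4 → 3
read 'q': 3 → 0
read 'r': 0 → 5
read 'r': 5 → 1
read 'p': 1 → 3
read 'p': 3 → 4
read 'p': 4 → 0
read 'p': 0 → 0

0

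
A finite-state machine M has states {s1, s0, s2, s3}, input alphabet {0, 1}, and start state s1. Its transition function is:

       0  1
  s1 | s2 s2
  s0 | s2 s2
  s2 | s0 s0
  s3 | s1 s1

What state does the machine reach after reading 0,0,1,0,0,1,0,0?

Trace: s1 -0-> s2 -0-> s0 -1-> s2 -0-> s0 -0-> s2 -1-> s0 -0-> s2 -0-> s0

s0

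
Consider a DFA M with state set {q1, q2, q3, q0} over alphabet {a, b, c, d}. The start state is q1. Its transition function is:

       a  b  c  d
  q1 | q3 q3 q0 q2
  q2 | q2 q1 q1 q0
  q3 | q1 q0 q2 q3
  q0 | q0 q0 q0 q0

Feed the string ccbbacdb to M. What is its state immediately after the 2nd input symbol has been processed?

q0

Trace: q1 -c-> q0 -c-> q0
After 2 symbols: q0.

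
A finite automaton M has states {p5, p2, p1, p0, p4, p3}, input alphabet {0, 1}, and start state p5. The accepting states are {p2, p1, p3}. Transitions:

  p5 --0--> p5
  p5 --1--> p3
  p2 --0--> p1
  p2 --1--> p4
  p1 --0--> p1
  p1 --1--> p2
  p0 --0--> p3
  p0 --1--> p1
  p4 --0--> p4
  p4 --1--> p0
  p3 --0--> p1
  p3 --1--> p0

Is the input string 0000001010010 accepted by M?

p5 → p5 → p5 → p5 → p5 → p5 → p5 → p3 → p1 → p2 → p1 → p1 → p2 → p1
End state p1 is accepting.

Yes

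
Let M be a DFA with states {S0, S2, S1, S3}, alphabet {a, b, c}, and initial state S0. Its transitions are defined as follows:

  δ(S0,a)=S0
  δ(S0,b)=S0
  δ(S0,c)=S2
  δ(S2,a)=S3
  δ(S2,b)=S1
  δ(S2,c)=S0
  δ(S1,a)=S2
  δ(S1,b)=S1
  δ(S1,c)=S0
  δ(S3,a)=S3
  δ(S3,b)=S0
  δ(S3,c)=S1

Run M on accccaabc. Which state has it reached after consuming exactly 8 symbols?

S0

Trace: S0 -a-> S0 -c-> S2 -c-> S0 -c-> S2 -c-> S0 -a-> S0 -a-> S0 -b-> S0
After 8 symbols: S0.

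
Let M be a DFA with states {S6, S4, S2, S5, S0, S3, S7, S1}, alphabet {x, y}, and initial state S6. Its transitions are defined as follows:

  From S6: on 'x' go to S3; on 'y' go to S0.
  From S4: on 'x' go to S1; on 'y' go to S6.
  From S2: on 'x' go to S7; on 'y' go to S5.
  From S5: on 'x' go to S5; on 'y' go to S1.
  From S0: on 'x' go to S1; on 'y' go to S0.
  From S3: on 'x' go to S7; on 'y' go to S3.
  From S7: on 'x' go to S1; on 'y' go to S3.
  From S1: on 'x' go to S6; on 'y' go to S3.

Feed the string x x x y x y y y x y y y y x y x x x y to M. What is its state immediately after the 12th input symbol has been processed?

S6 → S3 → S7 → S1 → S3 → S7 → S3 → S3 → S3 → S7 → S3 → S3 → S3
After 12 symbols: S3.

S3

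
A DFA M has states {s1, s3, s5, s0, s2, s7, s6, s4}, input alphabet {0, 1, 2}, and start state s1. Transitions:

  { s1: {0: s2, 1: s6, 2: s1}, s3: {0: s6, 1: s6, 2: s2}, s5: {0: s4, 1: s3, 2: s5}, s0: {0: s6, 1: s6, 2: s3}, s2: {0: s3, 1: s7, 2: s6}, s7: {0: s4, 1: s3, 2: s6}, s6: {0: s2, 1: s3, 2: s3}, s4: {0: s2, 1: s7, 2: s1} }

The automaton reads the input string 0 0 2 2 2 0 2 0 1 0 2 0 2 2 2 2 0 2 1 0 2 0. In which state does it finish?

Trace: s1 -0-> s2 -0-> s3 -2-> s2 -2-> s6 -2-> s3 -0-> s6 -2-> s3 -0-> s6 -1-> s3 -0-> s6 -2-> s3 -0-> s6 -2-> s3 -2-> s2 -2-> s6 -2-> s3 -0-> s6 -2-> s3 -1-> s6 -0-> s2 -2-> s6 -0-> s2

s2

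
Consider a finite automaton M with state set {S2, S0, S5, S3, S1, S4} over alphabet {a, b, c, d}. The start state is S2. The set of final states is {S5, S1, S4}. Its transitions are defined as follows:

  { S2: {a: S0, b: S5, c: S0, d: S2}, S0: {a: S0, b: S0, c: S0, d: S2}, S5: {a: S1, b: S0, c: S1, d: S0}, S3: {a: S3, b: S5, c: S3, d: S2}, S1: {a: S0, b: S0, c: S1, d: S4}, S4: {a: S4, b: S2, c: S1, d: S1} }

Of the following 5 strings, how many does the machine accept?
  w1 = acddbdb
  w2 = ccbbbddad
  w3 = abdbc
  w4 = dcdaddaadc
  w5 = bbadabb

w1:
  start at S2
  read 'a': S2 → S0
  read 'c': S0 → S0
  read 'd': S0 → S2
  read 'd': S2 → S2
  read 'b': S2 → S5
  read 'd': S5 → S0
  read 'b': S0 → S0
  end S0, rejected
w2:
  start at S2
  read 'c': S2 → S0
  read 'c': S0 → S0
  read 'b': S0 → S0
  read 'b': S0 → S0
  read 'b': S0 → S0
  read 'd': S0 → S2
  read 'd': S2 → S2
  read 'a': S2 → S0
  read 'd': S0 → S2
  end S2, rejected
w3:
  start at S2
  read 'a': S2 → S0
  read 'b': S0 → S0
  read 'd': S0 → S2
  read 'b': S2 → S5
  read 'c': S5 → S1
  end S1, accepted
w4:
  start at S2
  read 'd': S2 → S2
  read 'c': S2 → S0
  read 'd': S0 → S2
  read 'a': S2 → S0
  read 'd': S0 → S2
  read 'd': S2 → S2
  read 'a': S2 → S0
  read 'a': S0 → S0
  read 'd': S0 → S2
  read 'c': S2 → S0
  end S0, rejected
w5:
  start at S2
  read 'b': S2 → S5
  read 'b': S5 → S0
  read 'a': S0 → S0
  read 'd': S0 → S2
  read 'a': S2 → S0
  read 'b': S0 → S0
  read 'b': S0 → S0
  end S0, rejected

1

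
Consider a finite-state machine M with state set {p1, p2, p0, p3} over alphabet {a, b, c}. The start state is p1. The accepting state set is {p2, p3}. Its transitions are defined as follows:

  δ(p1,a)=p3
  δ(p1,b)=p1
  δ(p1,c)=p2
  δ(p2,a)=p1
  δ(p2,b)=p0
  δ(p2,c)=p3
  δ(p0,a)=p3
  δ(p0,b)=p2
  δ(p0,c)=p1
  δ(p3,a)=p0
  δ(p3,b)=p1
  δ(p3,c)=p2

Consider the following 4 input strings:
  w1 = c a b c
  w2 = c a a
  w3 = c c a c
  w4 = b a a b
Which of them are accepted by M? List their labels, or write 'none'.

w1:
  start at p1
  read 'c': p1 → p2
  read 'a': p2 → p1
  read 'b': p1 → p1
  read 'c': p1 → p2
  end p2, accepted
w2:
  start at p1
  read 'c': p1 → p2
  read 'a': p2 → p1
  read 'a': p1 → p3
  end p3, accepted
w3:
  start at p1
  read 'c': p1 → p2
  read 'c': p2 → p3
  read 'a': p3 → p0
  read 'c': p0 → p1
  end p1, rejected
w4:
  start at p1
  read 'b': p1 → p1
  read 'a': p1 → p3
  read 'a': p3 → p0
  read 'b': p0 → p2
  end p2, accepted

w1, w2, w4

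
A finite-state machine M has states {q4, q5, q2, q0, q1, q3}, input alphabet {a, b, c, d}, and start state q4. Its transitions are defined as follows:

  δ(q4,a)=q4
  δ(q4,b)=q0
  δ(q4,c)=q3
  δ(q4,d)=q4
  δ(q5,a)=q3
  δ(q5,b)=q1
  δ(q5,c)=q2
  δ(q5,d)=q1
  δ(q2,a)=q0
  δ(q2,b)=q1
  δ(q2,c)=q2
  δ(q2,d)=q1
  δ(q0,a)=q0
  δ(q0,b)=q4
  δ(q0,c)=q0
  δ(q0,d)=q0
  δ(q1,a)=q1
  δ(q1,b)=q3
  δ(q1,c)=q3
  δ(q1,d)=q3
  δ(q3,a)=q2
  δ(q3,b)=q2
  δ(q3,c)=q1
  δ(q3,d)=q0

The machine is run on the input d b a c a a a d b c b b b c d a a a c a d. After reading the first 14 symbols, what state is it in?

q4 → q4 → q0 → q0 → q0 → q0 → q0 → q0 → q0 → q4 → q3 → q2 → q1 → q3 → q1
After 14 symbols: q1.

q1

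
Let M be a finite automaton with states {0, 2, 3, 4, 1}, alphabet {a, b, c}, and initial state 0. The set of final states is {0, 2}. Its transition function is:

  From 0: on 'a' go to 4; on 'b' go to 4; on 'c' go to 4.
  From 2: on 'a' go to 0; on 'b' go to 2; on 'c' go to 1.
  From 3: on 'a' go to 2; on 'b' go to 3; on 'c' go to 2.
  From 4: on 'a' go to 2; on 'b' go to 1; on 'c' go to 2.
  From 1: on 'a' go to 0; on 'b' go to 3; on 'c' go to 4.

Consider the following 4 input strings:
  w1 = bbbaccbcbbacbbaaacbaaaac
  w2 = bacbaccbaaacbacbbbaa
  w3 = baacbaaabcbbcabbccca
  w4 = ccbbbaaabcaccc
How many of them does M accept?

w1: Trace: 0 -b-> 4 -b-> 1 -b-> 3 -a-> 2 -c-> 1 -c-> 4 -b-> 1 -c-> 4 -b-> 1 -b-> 3 -a-> 2 -c-> 1 -b-> 3 -b-> 3 -a-> 2 -a-> 0 -a-> 4 -c-> 2 -b-> 2 -a-> 0 -a-> 4 -a-> 2 -a-> 0 -c-> 4  → end 4, rejected
w2: Trace: 0 -b-> 4 -a-> 2 -c-> 1 -b-> 3 -a-> 2 -c-> 1 -c-> 4 -b-> 1 -a-> 0 -a-> 4 -a-> 2 -c-> 1 -b-> 3 -a-> 2 -c-> 1 -b-> 3 -b-> 3 -b-> 3 -a-> 2 -a-> 0  → end 0, accepted
w3: Trace: 0 -b-> 4 -a-> 2 -a-> 0 -c-> 4 -b-> 1 -a-> 0 -a-> 4 -a-> 2 -b-> 2 -c-> 1 -b-> 3 -b-> 3 -c-> 2 -a-> 0 -b-> 4 -b-> 1 -c-> 4 -c-> 2 -c-> 1 -a-> 0  → end 0, accepted
w4: Trace: 0 -c-> 4 -c-> 2 -b-> 2 -b-> 2 -b-> 2 -a-> 0 -a-> 4 -a-> 2 -b-> 2 -c-> 1 -a-> 0 -c-> 4 -c-> 2 -c-> 1  → end 1, rejected

2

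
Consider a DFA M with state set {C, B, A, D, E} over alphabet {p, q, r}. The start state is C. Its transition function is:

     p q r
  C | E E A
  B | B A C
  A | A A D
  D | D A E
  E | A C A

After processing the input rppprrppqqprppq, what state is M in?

A

C → A → A → A → A → D → E → A → A → A → A → A → D → D → D → A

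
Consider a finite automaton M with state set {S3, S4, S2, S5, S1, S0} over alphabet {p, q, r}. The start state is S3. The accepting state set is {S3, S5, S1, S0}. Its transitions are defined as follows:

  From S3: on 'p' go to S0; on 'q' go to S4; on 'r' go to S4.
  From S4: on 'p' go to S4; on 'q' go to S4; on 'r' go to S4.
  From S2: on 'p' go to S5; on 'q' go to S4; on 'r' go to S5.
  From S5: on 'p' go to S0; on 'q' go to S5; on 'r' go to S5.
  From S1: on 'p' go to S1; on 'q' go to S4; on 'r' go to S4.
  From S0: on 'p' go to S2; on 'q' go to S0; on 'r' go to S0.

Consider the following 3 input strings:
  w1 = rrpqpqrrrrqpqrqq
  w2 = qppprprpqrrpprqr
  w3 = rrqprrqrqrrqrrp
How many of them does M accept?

w1: S3 → S4 → S4 → S4 → S4 → S4 → S4 → S4 → S4 → S4 → S4 → S4 → S4 → S4 → S4 → S4 → S4  → end S4, rejected
w2: S3 → S4 → S4 → S4 → S4 → S4 → S4 → S4 → S4 → S4 → S4 → S4 → S4 → S4 → S4 → S4 → S4  → end S4, rejected
w3: S3 → S4 → S4 → S4 → S4 → S4 → S4 → S4 → S4 → S4 → S4 → S4 → S4 → S4 → S4 → S4  → end S4, rejected

0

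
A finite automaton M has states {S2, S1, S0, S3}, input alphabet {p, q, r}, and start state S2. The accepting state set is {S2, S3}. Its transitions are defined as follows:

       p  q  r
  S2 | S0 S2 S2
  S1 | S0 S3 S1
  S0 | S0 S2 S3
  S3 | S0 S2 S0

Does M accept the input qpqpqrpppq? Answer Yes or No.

Yes

Trace: S2 -q-> S2 -p-> S0 -q-> S2 -p-> S0 -q-> S2 -r-> S2 -p-> S0 -p-> S0 -p-> S0 -q-> S2
End state S2 is accepting.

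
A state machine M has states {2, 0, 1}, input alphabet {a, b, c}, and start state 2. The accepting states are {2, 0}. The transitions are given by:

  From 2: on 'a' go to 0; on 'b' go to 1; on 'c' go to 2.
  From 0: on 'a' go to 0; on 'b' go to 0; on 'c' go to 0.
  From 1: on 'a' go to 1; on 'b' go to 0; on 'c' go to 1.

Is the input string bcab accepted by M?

Trace: 2 -b-> 1 -c-> 1 -a-> 1 -b-> 0
End state 0 is accepting.

Yes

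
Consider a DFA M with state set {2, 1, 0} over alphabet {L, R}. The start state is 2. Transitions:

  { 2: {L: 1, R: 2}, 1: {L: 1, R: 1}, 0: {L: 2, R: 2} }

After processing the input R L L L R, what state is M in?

1

Trace: 2 -R-> 2 -L-> 1 -L-> 1 -L-> 1 -R-> 1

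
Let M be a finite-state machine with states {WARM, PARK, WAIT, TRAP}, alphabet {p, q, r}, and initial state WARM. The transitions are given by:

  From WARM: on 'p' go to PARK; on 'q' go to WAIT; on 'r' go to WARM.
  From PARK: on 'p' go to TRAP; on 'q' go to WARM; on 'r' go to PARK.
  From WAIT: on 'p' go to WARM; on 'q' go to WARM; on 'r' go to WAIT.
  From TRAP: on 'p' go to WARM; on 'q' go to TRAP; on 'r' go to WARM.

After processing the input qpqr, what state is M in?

Trace: WARM -q-> WAIT -p-> WARM -q-> WAIT -r-> WAIT

WAIT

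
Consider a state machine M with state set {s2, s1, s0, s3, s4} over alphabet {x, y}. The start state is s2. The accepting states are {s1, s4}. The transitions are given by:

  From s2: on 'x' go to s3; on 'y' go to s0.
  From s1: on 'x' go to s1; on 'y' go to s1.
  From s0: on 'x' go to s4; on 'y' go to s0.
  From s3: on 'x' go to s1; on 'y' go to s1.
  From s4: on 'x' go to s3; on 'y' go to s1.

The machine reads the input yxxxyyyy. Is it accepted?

Yes

start at s2
read 'y': s2 → s0
read 'x': s0 → s4
read 'x': s4 → s3
read 'x': s3 → s1
read 'y': s1 → s1
read 'y': s1 → s1
read 'y': s1 → s1
read 'y': s1 → s1
End state s1 is accepting.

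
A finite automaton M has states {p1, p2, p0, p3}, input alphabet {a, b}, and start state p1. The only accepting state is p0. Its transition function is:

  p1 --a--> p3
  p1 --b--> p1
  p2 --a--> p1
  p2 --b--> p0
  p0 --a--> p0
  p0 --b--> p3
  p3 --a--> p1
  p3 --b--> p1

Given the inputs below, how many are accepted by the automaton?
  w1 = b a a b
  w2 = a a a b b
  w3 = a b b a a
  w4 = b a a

0

w1:
  start at p1
  read 'b': p1 → p1
  read 'a': p1 → p3
  read 'a': p3 → p1
  read 'b': p1 → p1
  end p1, rejected
w2:
  start at p1
  read 'a': p1 → p3
  read 'a': p3 → p1
  read 'a': p1 → p3
  read 'b': p3 → p1
  read 'b': p1 → p1
  end p1, rejected
w3:
  start at p1
  read 'a': p1 → p3
  read 'b': p3 → p1
  read 'b': p1 → p1
  read 'a': p1 → p3
  read 'a': p3 → p1
  end p1, rejected
w4:
  start at p1
  read 'b': p1 → p1
  read 'a': p1 → p3
  read 'a': p3 → p1
  end p1, rejected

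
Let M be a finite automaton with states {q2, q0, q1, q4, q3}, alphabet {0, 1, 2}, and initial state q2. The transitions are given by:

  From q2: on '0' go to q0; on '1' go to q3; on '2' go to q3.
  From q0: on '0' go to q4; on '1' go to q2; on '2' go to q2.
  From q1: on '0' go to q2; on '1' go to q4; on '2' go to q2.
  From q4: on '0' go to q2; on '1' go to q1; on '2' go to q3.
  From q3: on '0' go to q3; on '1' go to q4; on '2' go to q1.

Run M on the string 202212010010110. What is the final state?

q2

start at q2
read '2': q2 → q3
read '0': q3 → q3
read '2': q3 → q1
read '2': q1 → q2
read '1': q2 → q3
read '2': q3 → q1
read '0': q1 → q2
read '1': q2 → q3
read '0': q3 → q3
read '0': q3 → q3
read '1': q3 → q4
read '0': q4 → q2
read '1': q2 → q3
read '1': q3 → q4
read '0': q4 → q2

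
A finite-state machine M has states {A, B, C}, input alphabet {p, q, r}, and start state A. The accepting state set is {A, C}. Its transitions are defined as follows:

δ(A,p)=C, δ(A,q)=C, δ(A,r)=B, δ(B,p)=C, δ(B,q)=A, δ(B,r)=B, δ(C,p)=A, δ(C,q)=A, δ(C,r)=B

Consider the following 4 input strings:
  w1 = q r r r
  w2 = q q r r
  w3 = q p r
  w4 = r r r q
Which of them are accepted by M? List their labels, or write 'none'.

w4

w1: A → C → B → B → B  → end B, rejected
w2: A → C → A → B → B  → end B, rejected
w3: A → C → A → B  → end B, rejected
w4: A → B → B → B → A  → end A, accepted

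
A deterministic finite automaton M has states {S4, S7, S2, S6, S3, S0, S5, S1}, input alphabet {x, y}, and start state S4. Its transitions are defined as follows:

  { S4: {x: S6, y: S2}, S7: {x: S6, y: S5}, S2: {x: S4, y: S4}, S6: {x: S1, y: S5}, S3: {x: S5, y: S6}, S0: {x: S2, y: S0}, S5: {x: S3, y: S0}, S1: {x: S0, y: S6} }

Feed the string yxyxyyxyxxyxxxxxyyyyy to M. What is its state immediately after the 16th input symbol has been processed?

S0

S4 → S2 → S4 → S2 → S4 → S2 → S4 → S6 → S5 → S3 → S5 → S0 → S2 → S4 → S6 → S1 → S0
After 16 symbols: S0.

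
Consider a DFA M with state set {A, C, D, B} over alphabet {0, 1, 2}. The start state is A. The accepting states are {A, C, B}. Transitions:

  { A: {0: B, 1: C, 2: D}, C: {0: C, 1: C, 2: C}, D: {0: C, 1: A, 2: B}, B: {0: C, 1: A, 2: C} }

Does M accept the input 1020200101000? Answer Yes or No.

start at A
read '1': A → C
read '0': C → C
read '2': C → C
read '0': C → C
read '2': C → C
read '0': C → C
read '0': C → C
read '1': C → C
read '0': C → C
read '1': C → C
read '0': C → C
read '0': C → C
read '0': C → C
End state C is accepting.

Yes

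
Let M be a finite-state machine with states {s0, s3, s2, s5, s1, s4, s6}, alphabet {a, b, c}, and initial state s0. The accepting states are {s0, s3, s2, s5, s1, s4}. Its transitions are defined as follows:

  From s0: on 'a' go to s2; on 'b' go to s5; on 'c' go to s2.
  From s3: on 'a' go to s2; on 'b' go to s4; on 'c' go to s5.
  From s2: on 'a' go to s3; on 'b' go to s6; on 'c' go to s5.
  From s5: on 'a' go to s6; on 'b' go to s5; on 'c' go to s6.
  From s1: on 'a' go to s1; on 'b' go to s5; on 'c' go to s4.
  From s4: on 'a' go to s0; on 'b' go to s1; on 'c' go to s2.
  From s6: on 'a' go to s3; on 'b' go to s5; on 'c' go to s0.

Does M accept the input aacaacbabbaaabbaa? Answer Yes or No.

Yes

Trace: s0 -a-> s2 -a-> s3 -c-> s5 -a-> s6 -a-> s3 -c-> s5 -b-> s5 -a-> s6 -b-> s5 -b-> s5 -a-> s6 -a-> s3 -a-> s2 -b-> s6 -b-> s5 -a-> s6 -a-> s3
End state s3 is accepting.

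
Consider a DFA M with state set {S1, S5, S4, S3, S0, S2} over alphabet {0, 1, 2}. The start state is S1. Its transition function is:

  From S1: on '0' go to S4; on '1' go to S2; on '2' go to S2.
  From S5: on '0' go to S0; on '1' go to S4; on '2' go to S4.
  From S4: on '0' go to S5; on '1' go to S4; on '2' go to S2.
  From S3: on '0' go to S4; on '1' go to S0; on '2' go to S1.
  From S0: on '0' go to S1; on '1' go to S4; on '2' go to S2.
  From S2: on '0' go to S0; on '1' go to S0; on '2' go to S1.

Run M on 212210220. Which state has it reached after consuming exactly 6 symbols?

S0

S1 → S2 → S0 → S2 → S1 → S2 → S0
After 6 symbols: S0.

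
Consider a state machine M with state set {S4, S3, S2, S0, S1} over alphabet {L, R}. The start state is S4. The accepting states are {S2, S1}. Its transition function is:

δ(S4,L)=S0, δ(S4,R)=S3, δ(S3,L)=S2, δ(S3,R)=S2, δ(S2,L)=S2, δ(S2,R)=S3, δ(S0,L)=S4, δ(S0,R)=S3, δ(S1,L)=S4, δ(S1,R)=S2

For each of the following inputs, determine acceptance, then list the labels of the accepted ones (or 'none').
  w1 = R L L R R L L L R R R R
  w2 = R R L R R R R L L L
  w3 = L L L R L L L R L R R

w1:
  start at S4
  read 'R': S4 → S3
  read 'L': S3 → S2
  read 'L': S2 → S2
  read 'R': S2 → S3
  read 'R': S3 → S2
  read 'L': S2 → S2
  read 'L': S2 → S2
  read 'L': S2 → S2
  read 'R': S2 → S3
  read 'R': S3 → S2
  read 'R': S2 → S3
  read 'R': S3 → S2
  end S2, accepted
w2:
  start at S4
  read 'R': S4 → S3
  read 'R': S3 → S2
  read 'L': S2 → S2
  read 'R': S2 → S3
  read 'R': S3 → S2
  read 'R': S2 → S3
  read 'R': S3 → S2
  read 'L': S2 → S2
  read 'L': S2 → S2
  read 'L': S2 → S2
  end S2, accepted
w3:
  start at S4
  read 'L': S4 → S0
  read 'L': S0 → S4
  read 'L': S4 → S0
  read 'R': S0 → S3
  read 'L': S3 → S2
  read 'L': S2 → S2
  read 'L': S2 → S2
  read 'R': S2 → S3
  read 'L': S3 → S2
  read 'R': S2 → S3
  read 'R': S3 → S2
  end S2, accepted

w1, w2, w3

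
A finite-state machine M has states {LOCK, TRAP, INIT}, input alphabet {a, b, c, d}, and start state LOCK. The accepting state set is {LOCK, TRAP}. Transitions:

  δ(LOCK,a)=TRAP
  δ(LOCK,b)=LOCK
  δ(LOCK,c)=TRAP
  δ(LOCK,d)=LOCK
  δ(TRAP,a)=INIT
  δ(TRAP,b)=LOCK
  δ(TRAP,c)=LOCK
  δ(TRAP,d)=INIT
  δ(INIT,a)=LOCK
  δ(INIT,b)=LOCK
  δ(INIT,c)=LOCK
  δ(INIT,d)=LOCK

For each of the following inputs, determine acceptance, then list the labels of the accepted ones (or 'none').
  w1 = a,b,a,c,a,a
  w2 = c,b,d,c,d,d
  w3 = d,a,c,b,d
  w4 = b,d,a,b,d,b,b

w1: LOCK → TRAP → LOCK → TRAP → LOCK → TRAP → INIT  → end INIT, rejected
w2: LOCK → TRAP → LOCK → LOCK → TRAP → INIT → LOCK  → end LOCK, accepted
w3: LOCK → LOCK → TRAP → LOCK → LOCK → LOCK  → end LOCK, accepted
w4: LOCK → LOCK → LOCK → TRAP → LOCK → LOCK → LOCK → LOCK  → end LOCK, accepted

w2, w3, w4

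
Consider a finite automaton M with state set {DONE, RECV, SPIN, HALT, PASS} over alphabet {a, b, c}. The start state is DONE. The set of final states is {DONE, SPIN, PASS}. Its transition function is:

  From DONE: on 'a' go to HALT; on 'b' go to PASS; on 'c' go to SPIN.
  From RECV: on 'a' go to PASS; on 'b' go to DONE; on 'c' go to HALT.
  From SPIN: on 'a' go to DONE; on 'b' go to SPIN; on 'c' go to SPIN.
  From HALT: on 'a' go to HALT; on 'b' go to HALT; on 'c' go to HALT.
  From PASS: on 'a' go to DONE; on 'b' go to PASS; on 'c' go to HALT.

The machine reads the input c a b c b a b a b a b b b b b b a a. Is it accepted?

start at DONE
read 'c': DONE → SPIN
read 'a': SPIN → DONE
read 'b': DONE → PASS
read 'c': PASS → HALT
read 'b': HALT → HALT
read 'a': HALT → HALT
read 'b': HALT → HALT
read 'a': HALT → HALT
read 'b': HALT → HALT
read 'a': HALT → HALT
read 'b': HALT → HALT
read 'b': HALT → HALT
read 'b': HALT → HALT
read 'b': HALT → HALT
read 'b': HALT → HALT
read 'b': HALT → HALT
read 'a': HALT → HALT
read 'a': HALT → HALT
End state HALT is not accepting.

No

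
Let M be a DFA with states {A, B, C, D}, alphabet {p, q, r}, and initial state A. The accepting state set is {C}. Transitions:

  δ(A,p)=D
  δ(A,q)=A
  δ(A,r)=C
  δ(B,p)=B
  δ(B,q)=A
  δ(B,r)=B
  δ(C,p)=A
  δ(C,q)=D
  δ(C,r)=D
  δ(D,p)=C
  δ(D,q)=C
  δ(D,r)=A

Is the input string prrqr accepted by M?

A → D → A → C → D → A
End state A is not accepting.

No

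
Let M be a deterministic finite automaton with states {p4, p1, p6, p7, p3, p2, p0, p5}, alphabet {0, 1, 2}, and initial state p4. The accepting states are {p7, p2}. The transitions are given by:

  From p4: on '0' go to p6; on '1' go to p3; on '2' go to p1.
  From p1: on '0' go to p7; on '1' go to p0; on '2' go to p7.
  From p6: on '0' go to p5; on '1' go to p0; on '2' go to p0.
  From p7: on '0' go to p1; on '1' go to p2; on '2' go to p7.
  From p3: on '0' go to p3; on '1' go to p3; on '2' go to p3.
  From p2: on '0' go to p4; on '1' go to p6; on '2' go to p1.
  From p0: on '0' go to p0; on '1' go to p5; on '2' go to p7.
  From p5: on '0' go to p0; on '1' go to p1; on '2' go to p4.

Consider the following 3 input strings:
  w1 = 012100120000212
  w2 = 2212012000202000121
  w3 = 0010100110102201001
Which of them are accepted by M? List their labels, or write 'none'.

w2

w1:
  start at p4
  read '0': p4 → p6
  read '1': p6 → p0
  read '2': p0 → p7
  read '1': p7 → p2
  read '0': p2 → p4
  read '0': p4 → p6
  read '1': p6 → p0
  read '2': p0 → p7
  read '0': p7 → p1
  read '0': p1 → p7
  read '0': p7 → p1
  read '0': p1 → p7
  read '2': p7 → p7
  read '1': p7 → p2
  read '2': p2 → p1
  end p1, rejected
w2:
  start at p4
  read '2': p4 → p1
  read '2': p1 → p7
  read '1': p7 → p2
  read '2': p2 → p1
  read '0': p1 → p7
  read '1': p7 → p2
  read '2': p2 → p1
  read '0': p1 → p7
  read '0': p7 → p1
  read '0': p1 → p7
  read '2': p7 → p7
  read '0': p7 → p1
  read '2': p1 → p7
  read '0': p7 → p1
  read '0': p1 → p7
  read '0': p7 → p1
  read '1': p1 → p0
  read '2': p0 → p7
  read '1': p7 → p2
  end p2, accepted
w3:
  start at p4
  read '0': p4 → p6
  read '0': p6 → p5
  read '1': p5 → p1
  read '0': p1 → p7
  read '1': p7 → p2
  read '0': p2 → p4
  read '0': p4 → p6
  read '1': p6 → p0
  read '1': p0 → p5
  read '0': p5 → p0
  read '1': p0 → p5
  read '0': p5 → p0
  read '2': p0 → p7
  read '2': p7 → p7
  read '0': p7 → p1
  read '1': p1 → p0
  read '0': p0 → p0
  read '0': p0 → p0
  read '1': p0 → p5
  end p5, rejected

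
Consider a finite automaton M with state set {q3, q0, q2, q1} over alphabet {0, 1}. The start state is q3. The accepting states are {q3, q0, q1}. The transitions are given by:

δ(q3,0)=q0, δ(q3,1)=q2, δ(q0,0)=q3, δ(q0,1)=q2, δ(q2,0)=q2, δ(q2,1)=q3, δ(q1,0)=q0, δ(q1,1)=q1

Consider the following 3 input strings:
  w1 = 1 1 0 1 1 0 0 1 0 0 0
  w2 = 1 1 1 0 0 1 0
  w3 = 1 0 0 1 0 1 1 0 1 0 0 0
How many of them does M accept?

w1:
  start at q3
  read '1': q3 → q2
  read '1': q2 → q3
  read '0': q3 → q0
  read '1': q0 → q2
  read '1': q2 → q3
  read '0': q3 → q0
  read '0': q0 → q3
  read '1': q3 → q2
  read '0': q2 → q2
  read '0': q2 → q2
  read '0': q2 → q2
  end q2, rejected
w2:
  start at q3
  read '1': q3 → q2
  read '1': q2 → q3
  read '1': q3 → q2
  read '0': q2 → q2
  read '0': q2 → q2
  read '1': q2 → q3
  read '0': q3 → q0
  end q0, accepted
w3:
  start at q3
  read '1': q3 → q2
  read '0': q2 → q2
  read '0': q2 → q2
  read '1': q2 → q3
  read '0': q3 → q0
  read '1': q0 → q2
  read '1': q2 → q3
  read '0': q3 → q0
  read '1': q0 → q2
  read '0': q2 → q2
  read '0': q2 → q2
  read '0': q2 → q2
  end q2, rejected

1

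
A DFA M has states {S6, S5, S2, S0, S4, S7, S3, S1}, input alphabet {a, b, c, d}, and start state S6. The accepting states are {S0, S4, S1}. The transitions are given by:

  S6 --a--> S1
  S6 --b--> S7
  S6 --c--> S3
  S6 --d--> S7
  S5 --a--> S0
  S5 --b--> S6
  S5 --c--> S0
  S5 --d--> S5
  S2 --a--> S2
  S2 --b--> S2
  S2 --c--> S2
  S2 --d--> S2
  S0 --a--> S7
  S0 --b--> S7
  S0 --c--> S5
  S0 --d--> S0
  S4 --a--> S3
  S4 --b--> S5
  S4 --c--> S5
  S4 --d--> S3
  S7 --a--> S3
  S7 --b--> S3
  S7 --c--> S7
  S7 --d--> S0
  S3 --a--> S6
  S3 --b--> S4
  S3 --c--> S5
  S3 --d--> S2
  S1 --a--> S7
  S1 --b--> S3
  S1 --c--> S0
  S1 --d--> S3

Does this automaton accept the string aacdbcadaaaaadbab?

S6 → S1 → S7 → S7 → S0 → S7 → S7 → S3 → S2 → S2 → S2 → S2 → S2 → S2 → S2 → S2 → S2 → S2
End state S2 is not accepting.

No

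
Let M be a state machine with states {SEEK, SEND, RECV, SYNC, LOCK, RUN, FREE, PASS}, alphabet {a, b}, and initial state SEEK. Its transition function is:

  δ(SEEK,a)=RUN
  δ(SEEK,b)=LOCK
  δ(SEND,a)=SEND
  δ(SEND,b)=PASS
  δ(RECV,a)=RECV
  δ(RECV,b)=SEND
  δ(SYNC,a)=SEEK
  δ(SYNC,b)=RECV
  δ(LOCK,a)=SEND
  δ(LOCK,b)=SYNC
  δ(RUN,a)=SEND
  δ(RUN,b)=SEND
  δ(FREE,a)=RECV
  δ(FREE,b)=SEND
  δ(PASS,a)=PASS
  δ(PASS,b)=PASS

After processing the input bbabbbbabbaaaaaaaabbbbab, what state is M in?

Trace: SEEK -b-> LOCK -b-> SYNC -a-> SEEK -b-> LOCK -b-> SYNC -b-> RECV -b-> SEND -a-> SEND -b-> PASS -b-> PASS -a-> PASS -a-> PASS -a-> PASS -a-> PASS -a-> PASS -a-> PASS -a-> PASS -a-> PASS -b-> PASS -b-> PASS -b-> PASS -b-> PASS -a-> PASS -b-> PASS

PASS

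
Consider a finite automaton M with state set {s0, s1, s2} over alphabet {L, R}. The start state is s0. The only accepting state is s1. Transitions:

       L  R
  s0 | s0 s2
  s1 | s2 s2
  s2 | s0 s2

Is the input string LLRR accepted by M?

No

s0 → s0 → s0 → s2 → s2
End state s2 is not accepting.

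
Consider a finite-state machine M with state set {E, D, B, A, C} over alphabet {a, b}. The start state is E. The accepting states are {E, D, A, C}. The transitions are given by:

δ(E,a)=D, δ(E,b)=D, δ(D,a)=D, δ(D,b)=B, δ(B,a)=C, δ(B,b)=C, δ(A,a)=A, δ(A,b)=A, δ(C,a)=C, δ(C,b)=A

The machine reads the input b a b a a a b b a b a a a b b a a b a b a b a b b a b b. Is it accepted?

start at E
read 'b': E → D
read 'a': D → D
read 'b': D → B
read 'a': B → C
read 'a': C → C
read 'a': C → C
read 'b': C → A
read 'b': A → A
read 'a': A → A
read 'b': A → A
read 'a': A → A
read 'a': A → A
read 'a': A → A
read 'b': A → A
read 'b': A → A
read 'a': A → A
read 'a': A → A
read 'b': A → A
read 'a': A → A
read 'b': A → A
read 'a': A → A
read 'b': A → A
read 'a': A → A
read 'b': A → A
read 'b': A → A
read 'a': A → A
read 'b': A → A
read 'b': A → A
End state A is accepting.

Yes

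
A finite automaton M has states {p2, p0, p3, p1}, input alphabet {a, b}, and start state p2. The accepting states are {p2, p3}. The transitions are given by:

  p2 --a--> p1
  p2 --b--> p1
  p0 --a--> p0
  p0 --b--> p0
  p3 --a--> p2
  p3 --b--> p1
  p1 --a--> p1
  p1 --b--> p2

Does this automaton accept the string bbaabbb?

Yes

start at p2
read 'b': p2 → p1
read 'b': p1 → p2
read 'a': p2 → p1
read 'a': p1 → p1
read 'b': p1 → p2
read 'b': p2 → p1
read 'b': p1 → p2
End state p2 is accepting.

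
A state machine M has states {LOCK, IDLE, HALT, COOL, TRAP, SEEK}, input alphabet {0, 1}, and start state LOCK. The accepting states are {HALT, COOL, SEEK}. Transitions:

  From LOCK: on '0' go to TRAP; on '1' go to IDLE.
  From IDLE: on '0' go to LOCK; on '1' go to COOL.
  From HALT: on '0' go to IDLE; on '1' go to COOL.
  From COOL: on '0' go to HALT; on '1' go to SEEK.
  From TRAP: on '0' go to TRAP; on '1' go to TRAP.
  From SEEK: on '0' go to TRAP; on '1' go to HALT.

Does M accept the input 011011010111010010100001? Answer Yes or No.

No

Trace: LOCK -0-> TRAP -1-> TRAP -1-> TRAP -0-> TRAP -1-> TRAP -1-> TRAP -0-> TRAP -1-> TRAP -0-> TRAP -1-> TRAP -1-> TRAP -1-> TRAP -0-> TRAP -1-> TRAP -0-> TRAP -0-> TRAP -1-> TRAP -0-> TRAP -1-> TRAP -0-> TRAP -0-> TRAP -0-> TRAP -0-> TRAP -1-> TRAP
End state TRAP is not accepting.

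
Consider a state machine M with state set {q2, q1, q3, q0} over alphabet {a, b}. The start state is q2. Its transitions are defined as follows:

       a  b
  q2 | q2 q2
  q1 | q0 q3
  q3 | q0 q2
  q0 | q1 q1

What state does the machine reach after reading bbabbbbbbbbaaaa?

start at q2
read 'b': q2 → q2
read 'b': q2 → q2
read 'a': q2 → q2
read 'b': q2 → q2
read 'b': q2 → q2
read 'b': q2 → q2
read 'b': q2 → q2
read 'b': q2 → q2
read 'b': q2 → q2
read 'b': q2 → q2
read 'b': q2 → q2
read 'a': q2 → q2
read 'a': q2 → q2
read 'a': q2 → q2
read 'a': q2 → q2

q2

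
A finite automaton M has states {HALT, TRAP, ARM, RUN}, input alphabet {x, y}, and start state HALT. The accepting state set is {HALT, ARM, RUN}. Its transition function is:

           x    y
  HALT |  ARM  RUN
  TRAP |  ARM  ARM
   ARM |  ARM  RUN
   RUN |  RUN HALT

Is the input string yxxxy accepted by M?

Trace: HALT -y-> RUN -x-> RUN -x-> RUN -x-> RUN -y-> HALT
End state HALT is accepting.

Yes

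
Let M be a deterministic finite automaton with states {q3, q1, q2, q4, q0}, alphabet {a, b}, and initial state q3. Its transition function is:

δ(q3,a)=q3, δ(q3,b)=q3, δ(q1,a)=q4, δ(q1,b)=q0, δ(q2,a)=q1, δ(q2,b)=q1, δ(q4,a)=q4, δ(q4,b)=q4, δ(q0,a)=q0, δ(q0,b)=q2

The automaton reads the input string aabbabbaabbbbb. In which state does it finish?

q3

Trace: q3 -a-> q3 -a-> q3 -b-> q3 -b-> q3 -a-> q3 -b-> q3 -b-> q3 -a-> q3 -a-> q3 -b-> q3 -b-> q3 -b-> q3 -b-> q3 -b-> q3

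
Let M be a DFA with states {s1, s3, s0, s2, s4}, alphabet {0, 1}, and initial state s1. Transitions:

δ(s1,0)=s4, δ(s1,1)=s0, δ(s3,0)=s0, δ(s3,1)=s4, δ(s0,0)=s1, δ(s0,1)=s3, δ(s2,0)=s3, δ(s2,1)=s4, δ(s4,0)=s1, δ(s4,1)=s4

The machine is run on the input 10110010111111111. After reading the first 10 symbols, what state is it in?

Trace: s1 -1-> s0 -0-> s1 -1-> s0 -1-> s3 -0-> s0 -0-> s1 -1-> s0 -0-> s1 -1-> s0 -1-> s3
After 10 symbols: s3.

s3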